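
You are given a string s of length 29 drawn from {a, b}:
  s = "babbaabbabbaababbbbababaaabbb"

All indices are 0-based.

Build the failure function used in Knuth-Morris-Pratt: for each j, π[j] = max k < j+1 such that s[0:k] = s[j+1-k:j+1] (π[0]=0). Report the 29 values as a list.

π[0] = 0
j=1 s[j]='a': π[1]=0 (border '')
j=2 s[j]='b': π[2]=1 (border 'b')
j=3 s[j]='b': k: 1→0; π[3]=1 (border 'b')
j=4 s[j]='a': π[4]=2 (border 'ba')
j=5 s[j]='a': k: 2→0; π[5]=0 (border '')
j=6 s[j]='b': π[6]=1 (border 'b')
j=7 s[j]='b': k: 1→0; π[7]=1 (border 'b')
j=8 s[j]='a': π[8]=2 (border 'ba')
j=9 s[j]='b': π[9]=3 (border 'bab')
j=10 s[j]='b': π[10]=4 (border 'babb')
j=11 s[j]='a': π[11]=5 (border 'babba')
j=12 s[j]='a': π[12]=6 (border 'babbaa')
j=13 s[j]='b': π[13]=7 (border 'babbaab')
j=14 s[j]='a': k: 7→1; π[14]=2 (border 'ba')
j=15 s[j]='b': π[15]=3 (border 'bab')
j=16 s[j]='b': π[16]=4 (border 'babb')
j=17 s[j]='b': k: 4→1→0; π[17]=1 (border 'b')
j=18 s[j]='b': k: 1→0; π[18]=1 (border 'b')
j=19 s[j]='a': π[19]=2 (border 'ba')
j=20 s[j]='b': π[20]=3 (border 'bab')
j=21 s[j]='a': k: 3→1; π[21]=2 (border 'ba')
j=22 s[j]='b': π[22]=3 (border 'bab')
j=23 s[j]='a': k: 3→1; π[23]=2 (border 'ba')
j=24 s[j]='a': k: 2→0; π[24]=0 (border '')
j=25 s[j]='a': π[25]=0 (border '')
j=26 s[j]='b': π[26]=1 (border 'b')
j=27 s[j]='b': k: 1→0; π[27]=1 (border 'b')
j=28 s[j]='b': k: 1→0; π[28]=1 (border 'b')

[0, 0, 1, 1, 2, 0, 1, 1, 2, 3, 4, 5, 6, 7, 2, 3, 4, 1, 1, 2, 3, 2, 3, 2, 0, 0, 1, 1, 1]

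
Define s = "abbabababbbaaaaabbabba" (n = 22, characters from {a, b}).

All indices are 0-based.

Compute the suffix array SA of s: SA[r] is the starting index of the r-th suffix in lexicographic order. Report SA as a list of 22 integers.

rank | idx | suffix
   0 |  21 | a
   1 |  11 | aaaaabbabba
   2 |  12 | aaaabbabba
   3 |  13 | aaabbabba
   4 |  14 | aabbabba
   5 |   3 | abababbbaaaaabbabba
   6 |   5 | ababbbaaaaabbabba
   7 |  18 | abba
   8 |   0 | abbabababbbaaaaabbabba
   9 |  15 | abbabba
  10 |   7 | abbbaaaaabbabba
  11 |  20 | ba
  12 |  10 | baaaaabbabba
  13 |   2 | babababbbaaaaabbabba
  14 |   4 | bababbbaaaaabbabba
  15 |  17 | babba
  16 |   6 | babbbaaaaabbabba
  17 |  19 | bba
  18 |   9 | bbaaaaabbabba
  19 |   1 | bbabababbbaaaaabbabba
  20 |  16 | bbabba
  21 |   8 | bbbaaaaabbabba

[21, 11, 12, 13, 14, 3, 5, 18, 0, 15, 7, 20, 10, 2, 4, 17, 6, 19, 9, 1, 16, 8]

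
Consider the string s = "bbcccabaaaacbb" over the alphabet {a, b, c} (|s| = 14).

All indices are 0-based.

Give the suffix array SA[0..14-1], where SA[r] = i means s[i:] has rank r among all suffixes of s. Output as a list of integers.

[7, 8, 9, 5, 10, 13, 6, 12, 0, 1, 4, 11, 3, 2]

sorted suffixes:
  #0 SA[0]=7  'aaaacbb'
  #1 SA[1]=8  'aaacbb'
  #2 SA[2]=9  'aacbb'
  #3 SA[3]=5  'abaaaacbb'
  #4 SA[4]=10  'acbb'
  #5 SA[5]=13  'b'
  #6 SA[6]=6  'baaaacbb'
  #7 SA[7]=12  'bb'
  #8 SA[8]=0  'bbcccabaaaacbb'
  #9 SA[9]=1  'bcccabaaaacbb'
  #10 SA[10]=4  'cabaaaacbb'
  #11 SA[11]=11  'cbb'
  #12 SA[12]=3  'ccabaaaacbb'
  #13 SA[13]=2  'cccabaaaacbb'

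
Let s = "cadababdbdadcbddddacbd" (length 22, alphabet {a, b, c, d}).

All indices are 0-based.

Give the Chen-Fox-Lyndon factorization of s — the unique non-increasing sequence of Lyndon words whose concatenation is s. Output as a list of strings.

emit factor 1: 'c' (i=0, period=1)
emit factor 2: 'ad' (i=1, period=2)
emit factor 3: 'ababdbdadcbddddacbd' (i=3, period=19)

["c", "ad", "ababdbdadcbddddacbd"]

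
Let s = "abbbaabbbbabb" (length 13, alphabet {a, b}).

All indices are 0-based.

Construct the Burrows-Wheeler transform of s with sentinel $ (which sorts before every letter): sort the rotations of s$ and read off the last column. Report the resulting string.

bbb$abbbabbaba

rank  rotation        last
    0  $abbbaabbbbabb  b
    1  aabbbbabb$abbb  b
    2  abb$abbbaabbbb  b
    3  abbbaabbbbabb$  $
    4  abbbbabb$abbba  a
    5  b$abbbaabbbbab  b
    6  baabbbbabb$abb  b
    7  babb$abbbaabbb  b
    8  bb$abbbaabbbba  a
    9  bbaabbbbabb$ab  b
   10  bbabb$abbbaabb  b
   11  bbbaabbbbabb$a  a
   12  bbbabb$abbbaab  b
   13  bbbbabb$abbbaa  a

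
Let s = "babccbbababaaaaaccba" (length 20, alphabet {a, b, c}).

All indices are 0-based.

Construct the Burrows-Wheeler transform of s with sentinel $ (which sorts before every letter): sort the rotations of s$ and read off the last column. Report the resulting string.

rank  rotation               last
    0  $babccbbababaaaaaccba  a
    1  a$babccbbababaaaaaccb  b
    2  aaaaaccba$babccbbabab  b
    3  aaaaccba$babccbbababa  a
    4  aaaccba$babccbbababaa  a
    5  aaccba$babccbbababaaa  a
    6  abaaaaaccba$babccbbab  b
    7  ababaaaaaccba$babccbb  b
    8  abccbbababaaaaaccba$b  b
    9  accba$babccbbababaaaa  a
   10  ba$babccbbababaaaaacc  c
   11  baaaaaccba$babccbbaba  a
   12  babaaaaaccba$babccbba  a
   13  bababaaaaaccba$babccb  b
   14  babccbbababaaaaaccba$  $
   15  bbababaaaaaccba$babcc  c
   16  bccbbababaaaaaccba$ba  a
   17  cba$babccbbababaaaaac  c
   18  cbbababaaaaaccba$babc  c
   19  ccba$babccbbababaaaaa  a
   20  ccbbababaaaaaccba$bab  b

abbaaabbbacaab$caccab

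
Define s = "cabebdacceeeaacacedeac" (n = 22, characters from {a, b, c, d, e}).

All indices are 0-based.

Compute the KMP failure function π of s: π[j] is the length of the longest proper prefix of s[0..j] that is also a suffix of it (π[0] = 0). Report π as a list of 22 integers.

[0, 0, 0, 0, 0, 0, 0, 1, 1, 0, 0, 0, 0, 0, 1, 2, 1, 0, 0, 0, 0, 1]

π[0] = 0
j=1 s[j]='a': π[1]=0 (border '')
j=2 s[j]='b': π[2]=0 (border '')
j=3 s[j]='e': π[3]=0 (border '')
j=4 s[j]='b': π[4]=0 (border '')
j=5 s[j]='d': π[5]=0 (border '')
j=6 s[j]='a': π[6]=0 (border '')
j=7 s[j]='c': π[7]=1 (border 'c')
j=8 s[j]='c': k: 1→0; π[8]=1 (border 'c')
j=9 s[j]='e': k: 1→0; π[9]=0 (border '')
j=10 s[j]='e': π[10]=0 (border '')
j=11 s[j]='e': π[11]=0 (border '')
j=12 s[j]='a': π[12]=0 (border '')
j=13 s[j]='a': π[13]=0 (border '')
j=14 s[j]='c': π[14]=1 (border 'c')
j=15 s[j]='a': π[15]=2 (border 'ca')
j=16 s[j]='c': k: 2→0; π[16]=1 (border 'c')
j=17 s[j]='e': k: 1→0; π[17]=0 (border '')
j=18 s[j]='d': π[18]=0 (border '')
j=19 s[j]='e': π[19]=0 (border '')
j=20 s[j]='a': π[20]=0 (border '')
j=21 s[j]='c': π[21]=1 (border 'c')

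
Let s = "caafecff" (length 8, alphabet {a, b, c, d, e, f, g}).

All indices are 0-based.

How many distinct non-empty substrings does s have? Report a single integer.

rank→(start, suffix):
  0 → (1, 'aafecff')
  1 → (2, 'afecff')
  2 → (0, 'caafecff')
  3 → (5, 'cff')
  4 → (4, 'ecff')
  5 → (7, 'f')
  6 → (3, 'fecff')
  7 → (6, 'ff')

SA = [1, 2, 0, 5, 4, 7, 3, 6]
rank  pair      lcp
   1  s[1:],s[2:]  1  'a'
   2  s[2:],s[0:]  0  ''
   3  s[0:],s[5:]  1  'c'
   4  s[5:],s[4:]  0  ''
   5  s[4:],s[7:]  0  ''
   6  s[7:],s[3:]  1  'f'
   7  s[3:],s[6:]  1  'f'

n(n+1)/2 = 8·9/2 = 36
Σ LCP = 0 + 1 + 0 + 1 + 0 + 0 + 1 + 1 = 4
distinct = 36 − 4 = 32

32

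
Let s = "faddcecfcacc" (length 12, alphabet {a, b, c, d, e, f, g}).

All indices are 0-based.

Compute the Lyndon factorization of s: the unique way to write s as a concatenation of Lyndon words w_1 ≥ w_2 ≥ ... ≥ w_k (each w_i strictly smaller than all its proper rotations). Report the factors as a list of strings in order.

["f", "addcecfc", "acc"]

emit factor 1: 'f' (i=0, period=1)
emit factor 2: 'addcecfc' (i=1, period=8)
emit factor 3: 'acc' (i=9, period=3)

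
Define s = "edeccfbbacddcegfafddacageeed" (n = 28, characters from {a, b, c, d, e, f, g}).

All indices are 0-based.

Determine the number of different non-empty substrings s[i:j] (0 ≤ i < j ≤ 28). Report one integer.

381

sorted suffixes:
  #0 SA[0]=20  'acageeed'
  #1 SA[1]=8  'acddcegfafddacageeed'
  #2 SA[2]=16  'afddacageeed'
  #3 SA[3]=22  'ageeed'
  #4 SA[4]=7  'bacddcegfafddacageeed'
  #5 SA[5]=6  'bbacddcegfafddacageeed'
  #6 SA[6]=21  'cageeed'
  #7 SA[7]=3  'ccfbbacddcegfafddacageeed'
  #8 SA[8]=9  'cddcegfafddacageeed'
  #9 SA[9]=12  'cegfafddacageeed'
  #10 SA[10]=4  'cfbbacddcegfafddacageeed'
  #11 SA[11]=27  'd'
  #12 SA[12]=19  'dacageeed'
  #13 SA[13]=11  'dcegfafddacageeed'
  #14 SA[14]=18  'ddacageeed'
  #15 SA[15]=10  'ddcegfafddacageeed'
  #16 SA[16]=1  'deccfbbacddcegfafddacageeed'
  #17 SA[17]=2  'eccfbbacddcegfafddacageeed'
  #18 SA[18]=26  'ed'
  #19 SA[19]=0  'edeccfbbacddcegfafddacageeed'
  #20 SA[20]=25  'eed'
  #21 SA[21]=24  'eeed'
  #22 SA[22]=13  'egfafddacageeed'
  #23 SA[23]=15  'fafddacageeed'
  #24 SA[24]=5  'fbbacddcegfafddacageeed'
  #25 SA[25]=17  'fddacageeed'
  #26 SA[26]=23  'geeed'
  #27 SA[27]=14  'gfafddacageeed'

SA = [20, 8, 16, 22, 7, 6, 21, 3, 9, 12, 4, 27, 19, 11, 18, 10, 1, 2, 26, 0, 25, 24, 13, 15, 5, 17, 23, 14]
[i] adj suffixes → lcp
  [1] 20/8 → 2 ('ac')
  [2] 8/16 → 1 ('a')
  [3] 16/22 → 1 ('a')
  [4] 22/7 → 0 ('')
  [5] 7/6 → 1 ('b')
  [6] 6/21 → 0 ('')
  [7] 21/3 → 1 ('c')
  [8] 3/9 → 1 ('c')
  [9] 9/12 → 1 ('c')
  [10] 12/4 → 1 ('c')
  [11] 4/27 → 0 ('')
  [12] 27/19 → 1 ('d')
  [13] 19/11 → 1 ('d')
  [14] 11/18 → 1 ('d')
  [15] 18/10 → 2 ('dd')
  [16] 10/1 → 1 ('d')
  [17] 1/2 → 0 ('')
  [18] 2/26 → 1 ('e')
  [19] 26/0 → 2 ('ed')
  [20] 0/25 → 1 ('e')
  [21] 25/24 → 2 ('ee')
  [22] 24/13 → 1 ('e')
  [23] 13/15 → 0 ('')
  [24] 15/5 → 1 ('f')
  [25] 5/17 → 1 ('f')
  [26] 17/23 → 0 ('')
  [27] 23/14 → 1 ('g')

n(n+1)/2 = 28·29/2 = 406
Σ LCP = 0 + 2 + 1 + 1 + 0 + 1 + 0 + 1 + 1 + 1 + 1 + 0 + 1 + 1 + 1 + 2 + 1 + 0 + 1 + 2 + 1 + 2 + 1 + 0 + 1 + 1 + 0 + 1 = 25
distinct = 406 − 25 = 381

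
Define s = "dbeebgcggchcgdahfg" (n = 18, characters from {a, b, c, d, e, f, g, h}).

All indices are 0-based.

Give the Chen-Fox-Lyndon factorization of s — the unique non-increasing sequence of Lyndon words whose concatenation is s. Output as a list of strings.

["d", "beebgcggchcgd", "ahfg"]

emit factor 1: 'd' (i=0, period=1)
emit factor 2: 'beebgcggchcgd' (i=1, period=13)
emit factor 3: 'ahfg' (i=14, period=4)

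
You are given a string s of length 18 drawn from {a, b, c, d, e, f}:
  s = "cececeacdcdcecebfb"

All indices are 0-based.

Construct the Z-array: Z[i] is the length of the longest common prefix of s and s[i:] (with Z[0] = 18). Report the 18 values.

[18, 0, 4, 0, 2, 0, 0, 1, 0, 1, 0, 4, 0, 2, 0, 0, 0, 0]

Z[0]=18
i=1: fresh scan; Z[1]=0
i=2: fresh scan; Z[2]=4 scan→box=[2,6)
i=3: min(r-i=3, Z[1]=0)=0; Z[3]=0
i=4: min(r-i=2, Z[2]=4)=2; Z[4]=2
i=5: min(r-i=1, Z[3]=0)=0; Z[5]=0
i=6: fresh scan; Z[6]=0
i=7: fresh scan; Z[7]=1 scan→box=[7,8)
i=8: fresh scan; Z[8]=0
i=9: fresh scan; Z[9]=1 scan→box=[9,10)
i=10: fresh scan; Z[10]=0
i=11: fresh scan; Z[11]=4 scan→box=[11,15)
i=12: min(r-i=3, Z[1]=0)=0; Z[12]=0
i=13: min(r-i=2, Z[2]=4)=2; Z[13]=2
i=14: min(r-i=1, Z[3]=0)=0; Z[14]=0
i=15: fresh scan; Z[15]=0
i=16: fresh scan; Z[16]=0
i=17: fresh scan; Z[17]=0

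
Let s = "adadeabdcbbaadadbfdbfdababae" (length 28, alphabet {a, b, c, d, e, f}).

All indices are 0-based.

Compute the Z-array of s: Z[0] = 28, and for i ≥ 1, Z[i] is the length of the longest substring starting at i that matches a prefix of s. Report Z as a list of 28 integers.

[28, 0, 2, 0, 0, 1, 0, 0, 0, 0, 0, 1, 4, 0, 2, 0, 0, 0, 0, 0, 0, 0, 1, 0, 1, 0, 1, 0]

Z[0]=28
i=1: outside box; Z[1]=0
i=2: outside box; Z[2]=2 scan→box=[2,4)
i=3: min(r-i=1, Z[1]=0)=0; Z[3]=0
i=4: outside box; Z[4]=0
i=5: outside box; Z[5]=1 scan→box=[5,6)
i=6: outside box; Z[6]=0
i=7: outside box; Z[7]=0
i=8: outside box; Z[8]=0
i=9: outside box; Z[9]=0
i=10: outside box; Z[10]=0
i=11: outside box; Z[11]=1 scan→box=[11,12)
i=12: outside box; Z[12]=4 scan→box=[12,16)
i=13: min(r-i=3, Z[1]=0)=0; Z[13]=0
i=14: min(r-i=2, Z[2]=2)=2; Z[14]=2
i=15: min(r-i=1, Z[3]=0)=0; Z[15]=0
i=16: outside box; Z[16]=0
i=17: outside box; Z[17]=0
i=18: outside box; Z[18]=0
i=19: outside box; Z[19]=0
i=20: outside box; Z[20]=0
i=21: outside box; Z[21]=0
i=22: outside box; Z[22]=1 scan→box=[22,23)
i=23: outside box; Z[23]=0
i=24: outside box; Z[24]=1 scan→box=[24,25)
i=25: outside box; Z[25]=0
i=26: outside box; Z[26]=1 scan→box=[26,27)
i=27: outside box; Z[27]=0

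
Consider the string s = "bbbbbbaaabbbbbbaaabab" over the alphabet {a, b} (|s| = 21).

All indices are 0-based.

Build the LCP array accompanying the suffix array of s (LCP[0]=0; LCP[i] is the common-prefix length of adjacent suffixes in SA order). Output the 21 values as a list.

[0, 4, 2, 3, 1, 2, 2, 0, 1, 5, 2, 1, 6, 2, 7, 3, 8, 4, 9, 5, 10]

rank→(start, suffix):
  0 → (15, 'aaabab')
  1 → (6, 'aaabbbbbbaaabab')
  2 → (16, 'aabab')
  3 → (7, 'aabbbbbbaaabab')
  4 → (19, 'ab')
  5 → (17, 'abab')
  6 → (8, 'abbbbbbaaabab')
  7 → (20, 'b')
  8 → (14, 'baaabab')
  9 → (5, 'baaabbbbbbaaabab')
  10 → (18, 'bab')
  11 → (13, 'bbaaabab')
  12 → (4, 'bbaaabbbbbbaaabab')
  13 → (12, 'bbbaaabab')
  14 → (3, 'bbbaaabbbbbbaaabab')
  15 → (11, 'bbbbaaabab')
  16 → (2, 'bbbbaaabbbbbbaaabab')
  17 → (10, 'bbbbbaaabab')
  18 → (1, 'bbbbbaaabbbbbbaaabab')
  19 → (9, 'bbbbbbaaabab')
  20 → (0, 'bbbbbbaaabbbbbbaaabab')

SA = [15, 6, 16, 7, 19, 17, 8, 20, 14, 5, 18, 13, 4, 12, 3, 11, 2, 10, 1, 9, 0]
rank  pair      lcp
   1  s[15:],s[6:]  4  'aaab'
   2  s[6:],s[16:]  2  'aa'
   3  s[16:],s[7:]  3  'aab'
   4  s[7:],s[19:]  1  'a'
   5  s[19:],s[17:]  2  'ab'
   6  s[17:],s[8:]  2  'ab'
   7  s[8:],s[20:]  0  ''
   8  s[20:],s[14:]  1  'b'
   9  s[14:],s[5:]  5  'baaab'
  10  s[5:],s[18:]  2  'ba'
  11  s[18:],s[13:]  1  'b'
  12  s[13:],s[4:]  6  'bbaaab'
  13  s[4:],s[12:]  2  'bb'
  14  s[12:],s[3:]  7  'bbbaaab'
  15  s[3:],s[11:]  3  'bbb'
  16  s[11:],s[2:]  8  'bbbbaaab'
  17  s[2:],s[10:]  4  'bbbb'
  18  s[10:],s[1:]  9  'bbbbbaaab'
  19  s[1:],s[9:]  5  'bbbbb'
  20  s[9:],s[0:]  10  'bbbbbbaaab'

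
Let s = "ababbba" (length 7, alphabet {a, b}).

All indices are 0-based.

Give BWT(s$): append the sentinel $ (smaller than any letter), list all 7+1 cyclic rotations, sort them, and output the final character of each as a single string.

rank  rotation  last
    0  $ababbba  a
    1  a$ababbb  b
    2  ababbba$  $
    3  abbba$ab  b
    4  ba$ababb  b
    5  babbba$a  a
    6  bba$abab  b
    7  bbba$aba  a

ab$bbaba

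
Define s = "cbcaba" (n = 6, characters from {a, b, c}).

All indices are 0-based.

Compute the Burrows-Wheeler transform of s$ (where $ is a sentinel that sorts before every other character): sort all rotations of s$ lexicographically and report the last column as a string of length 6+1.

abcacb$

rank  rotation last
    0  $cbcaba  a
    1  a$cbcab  b
    2  aba$cbc  c
    3  ba$cbca  a
    4  bcaba$c  c
    5  caba$cb  b
    6  cbcaba$  $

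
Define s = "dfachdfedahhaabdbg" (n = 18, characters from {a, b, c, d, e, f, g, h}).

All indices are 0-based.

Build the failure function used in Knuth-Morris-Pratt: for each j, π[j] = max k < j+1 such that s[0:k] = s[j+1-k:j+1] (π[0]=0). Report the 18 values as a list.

[0, 0, 0, 0, 0, 1, 2, 0, 1, 0, 0, 0, 0, 0, 0, 1, 0, 0]

π[0] = 0
j=1 s[j]='f': π[1]=0 (border '')
j=2 s[j]='a': π[2]=0 (border '')
j=3 s[j]='c': π[3]=0 (border '')
j=4 s[j]='h': π[4]=0 (border '')
j=5 s[j]='d': π[5]=1 (border 'd')
j=6 s[j]='f': π[6]=2 (border 'df')
j=7 s[j]='e': k: 2→0; π[7]=0 (border '')
j=8 s[j]='d': π[8]=1 (border 'd')
j=9 s[j]='a': k: 1→0; π[9]=0 (border '')
j=10 s[j]='h': π[10]=0 (border '')
j=11 s[j]='h': π[11]=0 (border '')
j=12 s[j]='a': π[12]=0 (border '')
j=13 s[j]='a': π[13]=0 (border '')
j=14 s[j]='b': π[14]=0 (border '')
j=15 s[j]='d': π[15]=1 (border 'd')
j=16 s[j]='b': k: 1→0; π[16]=0 (border '')
j=17 s[j]='g': π[17]=0 (border '')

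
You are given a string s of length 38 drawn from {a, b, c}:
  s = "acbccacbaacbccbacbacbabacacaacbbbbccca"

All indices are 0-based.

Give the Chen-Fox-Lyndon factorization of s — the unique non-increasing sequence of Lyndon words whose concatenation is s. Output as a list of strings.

["acbcc", "acb", "aacbccbacbacbabacac", "aacbbbbccc", "a"]

emit factor 1: 'acbcc' (i=0, period=5)
emit factor 2: 'acb' (i=5, period=3)
emit factor 3: 'aacbccbacbacbabacac' (i=8, period=19)
emit factor 4: 'aacbbbbccc' (i=27, period=10)
emit factor 5: 'a' (i=37, period=1)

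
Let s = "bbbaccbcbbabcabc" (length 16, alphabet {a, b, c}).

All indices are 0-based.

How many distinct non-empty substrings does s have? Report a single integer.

rank→(start, suffix):
  0 → (13, 'abc')
  1 → (10, 'abcabc')
  2 → (3, 'accbcbbabcabc')
  3 → (9, 'babcabc')
  4 → (2, 'baccbcbbabcabc')
  5 → (8, 'bbabcabc')
  6 → (1, 'bbaccbcbbabcabc')
  7 → (0, 'bbbaccbcbbabcabc')
  8 → (14, 'bc')
  9 → (11, 'bcabc')
  10 → (6, 'bcbbabcabc')
  11 → (15, 'c')
  12 → (12, 'cabc')
  13 → (7, 'cbbabcabc')
  14 → (5, 'cbcbbabcabc')
  15 → (4, 'ccbcbbabcabc')

SA = [13, 10, 3, 9, 2, 8, 1, 0, 14, 11, 6, 15, 12, 7, 5, 4]
rank  pair      lcp
   1  s[13:],s[10:]  3  'abc'
   2  s[10:],s[3:]  1  'a'
   3  s[3:],s[9:]  0  ''
   4  s[9:],s[2:]  2  'ba'
   5  s[2:],s[8:]  1  'b'
   6  s[8:],s[1:]  3  'bba'
   7  s[1:],s[0:]  2  'bb'
   8  s[0:],s[14:]  1  'b'
   9  s[14:],s[11:]  2  'bc'
  10  s[11:],s[6:]  2  'bc'
  11  s[6:],s[15:]  0  ''
  12  s[15:],s[12:]  1  'c'
  13  s[12:],s[7:]  1  'c'
  14  s[7:],s[5:]  2  'cb'
  15  s[5:],s[4:]  1  'c'

n(n+1)/2 = 16·17/2 = 136
Σ LCP = 0 + 3 + 1 + 0 + 2 + 1 + 3 + 2 + 1 + 2 + 2 + 0 + 1 + 1 + 2 + 1 = 22
distinct = 136 − 22 = 114

114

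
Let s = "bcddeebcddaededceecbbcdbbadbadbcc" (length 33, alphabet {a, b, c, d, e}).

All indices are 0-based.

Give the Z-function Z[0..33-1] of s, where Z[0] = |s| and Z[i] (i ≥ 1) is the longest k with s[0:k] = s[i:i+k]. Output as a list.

Z[0]=33
i=1: i≥r, start 0; Z[1]=0
i=2: i≥r, start 0; Z[2]=0
i=3: i≥r, start 0; Z[3]=0
i=4: i≥r, start 0; Z[4]=0
i=5: i≥r, start 0; Z[5]=0
i=6: i≥r, start 0; Z[6]=4 scan→box=[6,10)
i=7: min(r-i=3, Z[1]=0)=0; Z[7]=0
i=8: min(r-i=2, Z[2]=0)=0; Z[8]=0
i=9: min(r-i=1, Z[3]=0)=0; Z[9]=0
i=10: i≥r, start 0; Z[10]=0
i=11: i≥r, start 0; Z[11]=0
i=12: i≥r, start 0; Z[12]=0
i=13: i≥r, start 0; Z[13]=0
i=14: i≥r, start 0; Z[14]=0
i=15: i≥r, start 0; Z[15]=0
i=16: i≥r, start 0; Z[16]=0
i=17: i≥r, start 0; Z[17]=0
i=18: i≥r, start 0; Z[18]=0
i=19: i≥r, start 0; Z[19]=1 scan→box=[19,20)
i=20: i≥r, start 0; Z[20]=3 scan→box=[20,23)
i=21: min(r-i=2, Z[1]=0)=0; Z[21]=0
i=22: min(r-i=1, Z[2]=0)=0; Z[22]=0
i=23: i≥r, start 0; Z[23]=1 scan→box=[23,24)
i=24: i≥r, start 0; Z[24]=1 scan→box=[24,25)
i=25: i≥r, start 0; Z[25]=0
i=26: i≥r, start 0; Z[26]=0
i=27: i≥r, start 0; Z[27]=1 scan→box=[27,28)
i=28: i≥r, start 0; Z[28]=0
i=29: i≥r, start 0; Z[29]=0
i=30: i≥r, start 0; Z[30]=2 scan→box=[30,32)
i=31: min(r-i=1, Z[1]=0)=0; Z[31]=0
i=32: i≥r, start 0; Z[32]=0

[33, 0, 0, 0, 0, 0, 4, 0, 0, 0, 0, 0, 0, 0, 0, 0, 0, 0, 0, 1, 3, 0, 0, 1, 1, 0, 0, 1, 0, 0, 2, 0, 0]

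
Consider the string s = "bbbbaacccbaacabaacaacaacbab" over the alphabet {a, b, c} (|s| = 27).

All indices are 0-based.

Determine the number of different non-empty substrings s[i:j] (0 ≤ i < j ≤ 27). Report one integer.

rank | idx | suffix
   0 |  15 | aacaacaacbab
   1 |  18 | aacaacbab
   2 |  10 | aacabaacaacaacbab
   3 |  21 | aacbab
   4 |   4 | aacccbaacabaacaacaacbab
   5 |  25 | ab
   6 |  13 | abaacaacaacbab
   7 |  16 | acaacaacbab
   8 |  19 | acaacbab
   9 |  11 | acabaacaacaacbab
  10 |  22 | acbab
  11 |   5 | acccbaacabaacaacaacbab
  12 |  26 | b
  13 |  14 | baacaacaacbab
  14 |   9 | baacabaacaacaacbab
  15 |   3 | baacccbaacabaacaacaacbab
  16 |  24 | bab
  17 |   2 | bbaacccbaacabaacaacaacbab
  18 |   1 | bbbaacccbaacabaacaacaacbab
  19 |   0 | bbbbaacccbaacabaacaacaacbab
  20 |  17 | caacaacbab
  21 |  20 | caacbab
  22 |  12 | cabaacaacaacbab
  23 |   8 | cbaacabaacaacaacbab
  24 |  23 | cbab
  25 |   7 | ccbaacabaacaacaacbab
  26 |   6 | cccbaacabaacaacaacbab

SA = [15, 18, 10, 21, 4, 25, 13, 16, 19, 11, 22, 5, 26, 14, 9, 3, 24, 2, 1, 0, 17, 20, 12, 8, 23, 7, 6]
[i] adj suffixes → lcp
  [1] 15/18 → 6 ('aacaac')
  [2] 18/10 → 4 ('aaca')
  [3] 10/21 → 3 ('aac')
  [4] 21/4 → 3 ('aac')
  [5] 4/25 → 1 ('a')
  [6] 25/13 → 2 ('ab')
  [7] 13/16 → 1 ('a')
  [8] 16/19 → 5 ('acaac')
  [9] 19/11 → 3 ('aca')
  [10] 11/22 → 2 ('ac')
  [11] 22/5 → 2 ('ac')
  [12] 5/26 → 0 ('')
  [13] 26/14 → 1 ('b')
  [14] 14/9 → 5 ('baaca')
  [15] 9/3 → 4 ('baac')
  [16] 3/24 → 2 ('ba')
  [17] 24/2 → 1 ('b')
  [18] 2/1 → 2 ('bb')
  [19] 1/0 → 3 ('bbb')
  [20] 0/17 → 0 ('')
  [21] 17/20 → 4 ('caac')
  [22] 20/12 → 2 ('ca')
  [23] 12/8 → 1 ('c')
  [24] 8/23 → 3 ('cba')
  [25] 23/7 → 1 ('c')
  [26] 7/6 → 2 ('cc')

n(n+1)/2 = 27·28/2 = 378
Σ LCP = 0 + 6 + 4 + 3 + 3 + 1 + 2 + 1 + 5 + 3 + 2 + 2 + 0 + 1 + 5 + 4 + 2 + 1 + 2 + 3 + 0 + 4 + 2 + 1 + 3 + 1 + 2 = 63
distinct = 378 − 63 = 315

315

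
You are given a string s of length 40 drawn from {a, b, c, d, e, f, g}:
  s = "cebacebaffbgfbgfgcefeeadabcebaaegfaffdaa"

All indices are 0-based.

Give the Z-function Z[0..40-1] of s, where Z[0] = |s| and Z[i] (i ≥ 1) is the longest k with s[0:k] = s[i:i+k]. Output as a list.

[40, 0, 0, 0, 4, 0, 0, 0, 0, 0, 0, 0, 0, 0, 0, 0, 0, 2, 0, 0, 0, 0, 0, 0, 0, 0, 4, 0, 0, 0, 0, 0, 0, 0, 0, 0, 0, 0, 0, 0]

Z[0]=40
i=1: outside box; Z[1]=0
i=2: outside box; Z[2]=0
i=3: outside box; Z[3]=0
i=4: outside box; Z[4]=4 scan→box=[4,8)
i=5: min(r-i=3, Z[1]=0)=0; Z[5]=0
i=6: min(r-i=2, Z[2]=0)=0; Z[6]=0
i=7: min(r-i=1, Z[3]=0)=0; Z[7]=0
i=8: outside box; Z[8]=0
i=9: outside box; Z[9]=0
i=10: outside box; Z[10]=0
i=11: outside box; Z[11]=0
i=12: outside box; Z[12]=0
i=13: outside box; Z[13]=0
i=14: outside box; Z[14]=0
i=15: outside box; Z[15]=0
i=16: outside box; Z[16]=0
i=17: outside box; Z[17]=2 scan→box=[17,19)
i=18: min(r-i=1, Z[1]=0)=0; Z[18]=0
i=19: outside box; Z[19]=0
i=20: outside box; Z[20]=0
i=21: outside box; Z[21]=0
i=22: outside box; Z[22]=0
i=23: outside box; Z[23]=0
i=24: outside box; Z[24]=0
i=25: outside box; Z[25]=0
i=26: outside box; Z[26]=4 scan→box=[26,30)
i=27: min(r-i=3, Z[1]=0)=0; Z[27]=0
i=28: min(r-i=2, Z[2]=0)=0; Z[28]=0
i=29: min(r-i=1, Z[3]=0)=0; Z[29]=0
i=30: outside box; Z[30]=0
i=31: outside box; Z[31]=0
i=32: outside box; Z[32]=0
i=33: outside box; Z[33]=0
i=34: outside box; Z[34]=0
i=35: outside box; Z[35]=0
i=36: outside box; Z[36]=0
i=37: outside box; Z[37]=0
i=38: outside box; Z[38]=0
i=39: outside box; Z[39]=0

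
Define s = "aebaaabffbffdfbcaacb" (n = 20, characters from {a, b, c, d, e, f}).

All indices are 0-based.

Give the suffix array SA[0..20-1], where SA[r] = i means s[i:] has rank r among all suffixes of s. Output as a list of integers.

[3, 4, 16, 5, 17, 0, 19, 2, 14, 6, 9, 15, 18, 12, 1, 13, 8, 11, 7, 10]

sorted suffixes:
  #0 SA[0]=3  'aaabffbffdfbcaacb'
  #1 SA[1]=4  'aabffbffdfbcaacb'
  #2 SA[2]=16  'aacb'
  #3 SA[3]=5  'abffbffdfbcaacb'
  #4 SA[4]=17  'acb'
  #5 SA[5]=0  'aebaaabffbffdfbcaacb'
  #6 SA[6]=19  'b'
  #7 SA[7]=2  'baaabffbffdfbcaacb'
  #8 SA[8]=14  'bcaacb'
  #9 SA[9]=6  'bffbffdfbcaacb'
  #10 SA[10]=9  'bffdfbcaacb'
  #11 SA[11]=15  'caacb'
  #12 SA[12]=18  'cb'
  #13 SA[13]=12  'dfbcaacb'
  #14 SA[14]=1  'ebaaabffbffdfbcaacb'
  #15 SA[15]=13  'fbcaacb'
  #16 SA[16]=8  'fbffdfbcaacb'
  #17 SA[17]=11  'fdfbcaacb'
  #18 SA[18]=7  'ffbffdfbcaacb'
  #19 SA[19]=10  'ffdfbcaacb'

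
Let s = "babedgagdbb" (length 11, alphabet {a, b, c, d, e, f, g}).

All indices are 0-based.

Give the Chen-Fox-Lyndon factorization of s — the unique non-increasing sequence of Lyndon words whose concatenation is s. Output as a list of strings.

["b", "abedgagdbb"]

emit factor 1: 'b' (i=0, period=1)
emit factor 2: 'abedgagdbb' (i=1, period=10)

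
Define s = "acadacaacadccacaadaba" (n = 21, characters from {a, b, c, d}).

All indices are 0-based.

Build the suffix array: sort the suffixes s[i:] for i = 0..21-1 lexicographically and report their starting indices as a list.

sorted suffixes:
  #0 SA[0]=20  'a'
  #1 SA[1]=6  'aacadccacaadaba'
  #2 SA[2]=15  'aadaba'
  #3 SA[3]=18  'aba'
  #4 SA[4]=4  'acaacadccacaadaba'
  #5 SA[5]=13  'acaadaba'
  #6 SA[6]=0  'acadacaacadccacaadaba'
  #7 SA[7]=7  'acadccacaadaba'
  #8 SA[8]=16  'adaba'
  #9 SA[9]=2  'adacaacadccacaadaba'
  #10 SA[10]=9  'adccacaadaba'
  #11 SA[11]=19  'ba'
  #12 SA[12]=5  'caacadccacaadaba'
  #13 SA[13]=14  'caadaba'
  #14 SA[14]=12  'cacaadaba'
  #15 SA[15]=1  'cadacaacadccacaadaba'
  #16 SA[16]=8  'cadccacaadaba'
  #17 SA[17]=11  'ccacaadaba'
  #18 SA[18]=17  'daba'
  #19 SA[19]=3  'dacaacadccacaadaba'
  #20 SA[20]=10  'dccacaadaba'

[20, 6, 15, 18, 4, 13, 0, 7, 16, 2, 9, 19, 5, 14, 12, 1, 8, 11, 17, 3, 10]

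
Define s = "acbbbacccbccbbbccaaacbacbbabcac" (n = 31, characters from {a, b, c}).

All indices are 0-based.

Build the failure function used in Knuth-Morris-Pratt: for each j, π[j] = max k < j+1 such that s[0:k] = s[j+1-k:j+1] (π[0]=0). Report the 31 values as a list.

π[0] = 0
j=1 s[j]='c': π[1]=0 (border '')
j=2 s[j]='b': π[2]=0 (border '')
j=3 s[j]='b': π[3]=0 (border '')
j=4 s[j]='b': π[4]=0 (border '')
j=5 s[j]='a': π[5]=1 (border 'a')
j=6 s[j]='c': π[6]=2 (border 'ac')
j=7 s[j]='c': k: 2→0; π[7]=0 (border '')
j=8 s[j]='c': π[8]=0 (border '')
j=9 s[j]='b': π[9]=0 (border '')
j=10 s[j]='c': π[10]=0 (border '')
j=11 s[j]='c': π[11]=0 (border '')
j=12 s[j]='b': π[12]=0 (border '')
j=13 s[j]='b': π[13]=0 (border '')
j=14 s[j]='b': π[14]=0 (border '')
j=15 s[j]='c': π[15]=0 (border '')
j=16 s[j]='c': π[16]=0 (border '')
j=17 s[j]='a': π[17]=1 (border 'a')
j=18 s[j]='a': k: 1→0; π[18]=1 (border 'a')
j=19 s[j]='a': k: 1→0; π[19]=1 (border 'a')
j=20 s[j]='c': π[20]=2 (border 'ac')
j=21 s[j]='b': π[21]=3 (border 'acb')
j=22 s[j]='a': k: 3→0; π[22]=1 (border 'a')
j=23 s[j]='c': π[23]=2 (border 'ac')
j=24 s[j]='b': π[24]=3 (border 'acb')
j=25 s[j]='b': π[25]=4 (border 'acbb')
j=26 s[j]='a': k: 4→0; π[26]=1 (border 'a')
j=27 s[j]='b': k: 1→0; π[27]=0 (border '')
j=28 s[j]='c': π[28]=0 (border '')
j=29 s[j]='a': π[29]=1 (border 'a')
j=30 s[j]='c': π[30]=2 (border 'ac')

[0, 0, 0, 0, 0, 1, 2, 0, 0, 0, 0, 0, 0, 0, 0, 0, 0, 1, 1, 1, 2, 3, 1, 2, 3, 4, 1, 0, 0, 1, 2]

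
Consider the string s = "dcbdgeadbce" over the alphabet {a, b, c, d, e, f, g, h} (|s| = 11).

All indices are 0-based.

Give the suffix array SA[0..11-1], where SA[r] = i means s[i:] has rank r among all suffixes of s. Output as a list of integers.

rank | idx | suffix
   0 |   6 | adbce
   1 |   8 | bce
   2 |   2 | bdgeadbce
   3 |   1 | cbdgeadbce
   4 |   9 | ce
   5 |   7 | dbce
   6 |   0 | dcbdgeadbce
   7 |   3 | dgeadbce
   8 |  10 | e
   9 |   5 | eadbce
  10 |   4 | geadbce

[6, 8, 2, 1, 9, 7, 0, 3, 10, 5, 4]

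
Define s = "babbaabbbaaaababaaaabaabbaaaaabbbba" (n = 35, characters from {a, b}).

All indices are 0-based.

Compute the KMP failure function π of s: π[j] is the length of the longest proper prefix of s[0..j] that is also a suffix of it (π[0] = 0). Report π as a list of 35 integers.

[0, 0, 1, 1, 2, 0, 1, 1, 1, 2, 0, 0, 0, 1, 2, 3, 2, 0, 0, 0, 1, 2, 0, 1, 1, 2, 0, 0, 0, 0, 1, 1, 1, 1, 2]

π[0] = 0
j=1 s[j]='a': π[1]=0 (border '')
j=2 s[j]='b': π[2]=1 (border 'b')
j=3 s[j]='b': k: 1→0; π[3]=1 (border 'b')
j=4 s[j]='a': π[4]=2 (border 'ba')
j=5 s[j]='a': k: 2→0; π[5]=0 (border '')
j=6 s[j]='b': π[6]=1 (border 'b')
j=7 s[j]='b': k: 1→0; π[7]=1 (border 'b')
j=8 s[j]='b': k: 1→0; π[8]=1 (border 'b')
j=9 s[j]='a': π[9]=2 (border 'ba')
j=10 s[j]='a': k: 2→0; π[10]=0 (border '')
j=11 s[j]='a': π[11]=0 (border '')
j=12 s[j]='a': π[12]=0 (border '')
j=13 s[j]='b': π[13]=1 (border 'b')
j=14 s[j]='a': π[14]=2 (border 'ba')
j=15 s[j]='b': π[15]=3 (border 'bab')
j=16 s[j]='a': k: 3→1; π[16]=2 (border 'ba')
j=17 s[j]='a': k: 2→0; π[17]=0 (border '')
j=18 s[j]='a': π[18]=0 (border '')
j=19 s[j]='a': π[19]=0 (border '')
j=20 s[j]='b': π[20]=1 (border 'b')
j=21 s[j]='a': π[21]=2 (border 'ba')
j=22 s[j]='a': k: 2→0; π[22]=0 (border '')
j=23 s[j]='b': π[23]=1 (border 'b')
j=24 s[j]='b': k: 1→0; π[24]=1 (border 'b')
j=25 s[j]='a': π[25]=2 (border 'ba')
j=26 s[j]='a': k: 2→0; π[26]=0 (border '')
j=27 s[j]='a': π[27]=0 (border '')
j=28 s[j]='a': π[28]=0 (border '')
j=29 s[j]='a': π[29]=0 (border '')
j=30 s[j]='b': π[30]=1 (border 'b')
j=31 s[j]='b': k: 1→0; π[31]=1 (border 'b')
j=32 s[j]='b': k: 1→0; π[32]=1 (border 'b')
j=33 s[j]='b': k: 1→0; π[33]=1 (border 'b')
j=34 s[j]='a': π[34]=2 (border 'ba')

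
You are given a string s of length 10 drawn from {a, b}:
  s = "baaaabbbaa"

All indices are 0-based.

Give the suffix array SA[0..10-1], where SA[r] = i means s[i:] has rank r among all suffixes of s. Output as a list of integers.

sorted suffixes:
  #0 SA[0]=9  'a'
  #1 SA[1]=8  'aa'
  #2 SA[2]=1  'aaaabbbaa'
  #3 SA[3]=2  'aaabbbaa'
  #4 SA[4]=3  'aabbbaa'
  #5 SA[5]=4  'abbbaa'
  #6 SA[6]=7  'baa'
  #7 SA[7]=0  'baaaabbbaa'
  #8 SA[8]=6  'bbaa'
  #9 SA[9]=5  'bbbaa'

[9, 8, 1, 2, 3, 4, 7, 0, 6, 5]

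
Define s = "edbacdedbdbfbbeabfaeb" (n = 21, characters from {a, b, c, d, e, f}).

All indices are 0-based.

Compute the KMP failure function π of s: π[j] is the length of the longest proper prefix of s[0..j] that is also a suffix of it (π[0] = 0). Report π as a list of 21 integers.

[0, 0, 0, 0, 0, 0, 1, 2, 3, 0, 0, 0, 0, 0, 1, 0, 0, 0, 0, 1, 0]

π[0] = 0
j=1 s[j]='d': π[1]=0 (border '')
j=2 s[j]='b': π[2]=0 (border '')
j=3 s[j]='a': π[3]=0 (border '')
j=4 s[j]='c': π[4]=0 (border '')
j=5 s[j]='d': π[5]=0 (border '')
j=6 s[j]='e': π[6]=1 (border 'e')
j=7 s[j]='d': π[7]=2 (border 'ed')
j=8 s[j]='b': π[8]=3 (border 'edb')
j=9 s[j]='d': k: 3→0; π[9]=0 (border '')
j=10 s[j]='b': π[10]=0 (border '')
j=11 s[j]='f': π[11]=0 (border '')
j=12 s[j]='b': π[12]=0 (border '')
j=13 s[j]='b': π[13]=0 (border '')
j=14 s[j]='e': π[14]=1 (border 'e')
j=15 s[j]='a': k: 1→0; π[15]=0 (border '')
j=16 s[j]='b': π[16]=0 (border '')
j=17 s[j]='f': π[17]=0 (border '')
j=18 s[j]='a': π[18]=0 (border '')
j=19 s[j]='e': π[19]=1 (border 'e')
j=20 s[j]='b': k: 1→0; π[20]=0 (border '')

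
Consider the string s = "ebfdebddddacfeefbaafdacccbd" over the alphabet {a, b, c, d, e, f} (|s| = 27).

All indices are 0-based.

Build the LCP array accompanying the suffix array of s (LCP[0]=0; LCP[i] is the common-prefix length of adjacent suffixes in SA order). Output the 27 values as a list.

[0, 1, 2, 1, 0, 1, 2, 1, 0, 1, 2, 1, 0, 1, 3, 1, 2, 3, 1, 0, 2, 1, 1, 0, 1, 2, 1]

rank | idx | suffix
   0 |  17 | aafdacccbd
   1 |  21 | acccbd
   2 |  10 | acfeefbaafdacccbd
   3 |  18 | afdacccbd
   4 |  16 | baafdacccbd
   5 |  25 | bd
   6 |   5 | bddddacfeefbaafdacccbd
   7 |   1 | bfdebddddacfeefbaafdacccbd
   8 |  24 | cbd
   9 |  23 | ccbd
  10 |  22 | cccbd
  11 |  11 | cfeefbaafdacccbd
  12 |  26 | d
  13 |  20 | dacccbd
  14 |   9 | dacfeefbaafdacccbd
  15 |   8 | ddacfeefbaafdacccbd
  16 |   7 | dddacfeefbaafdacccbd
  17 |   6 | ddddacfeefbaafdacccbd
  18 |   3 | debddddacfeefbaafdacccbd
  19 |   4 | ebddddacfeefbaafdacccbd
  20 |   0 | ebfdebddddacfeefbaafdacccbd
  21 |  13 | eefbaafdacccbd
  22 |  14 | efbaafdacccbd
  23 |  15 | fbaafdacccbd
  24 |  19 | fdacccbd
  25 |   2 | fdebddddacfeefbaafdacccbd
  26 |  12 | feefbaafdacccbd

SA = [17, 21, 10, 18, 16, 25, 5, 1, 24, 23, 22, 11, 26, 20, 9, 8, 7, 6, 3, 4, 0, 13, 14, 15, 19, 2, 12]
[i] adj suffixes → lcp
  [1] 17/21 → 1 ('a')
  [2] 21/10 → 2 ('ac')
  [3] 10/18 → 1 ('a')
  [4] 18/16 → 0 ('')
  [5] 16/25 → 1 ('b')
  [6] 25/5 → 2 ('bd')
  [7] 5/1 → 1 ('b')
  [8] 1/24 → 0 ('')
  [9] 24/23 → 1 ('c')
  [10] 23/22 → 2 ('cc')
  [11] 22/11 → 1 ('c')
  [12] 11/26 → 0 ('')
  [13] 26/20 → 1 ('d')
  [14] 20/9 → 3 ('dac')
  [15] 9/8 → 1 ('d')
  [16] 8/7 → 2 ('dd')
  [17] 7/6 → 3 ('ddd')
  [18] 6/3 → 1 ('d')
  [19] 3/4 → 0 ('')
  [20] 4/0 → 2 ('eb')
  [21] 0/13 → 1 ('e')
  [22] 13/14 → 1 ('e')
  [23] 14/15 → 0 ('')
  [24] 15/19 → 1 ('f')
  [25] 19/2 → 2 ('fd')
  [26] 2/12 → 1 ('f')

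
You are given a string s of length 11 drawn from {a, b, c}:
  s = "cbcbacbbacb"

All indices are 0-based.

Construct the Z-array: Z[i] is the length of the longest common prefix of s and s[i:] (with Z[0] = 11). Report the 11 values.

[11, 0, 2, 0, 0, 2, 0, 0, 0, 2, 0]

Z[0]=11
i=1: i≥r, start 0; Z[1]=0
i=2: i≥r, start 0; Z[2]=2 scan→box=[2,4)
i=3: min(r-i=1, Z[1]=0)=0; Z[3]=0
i=4: i≥r, start 0; Z[4]=0
i=5: i≥r, start 0; Z[5]=2 scan→box=[5,7)
i=6: min(r-i=1, Z[1]=0)=0; Z[6]=0
i=7: i≥r, start 0; Z[7]=0
i=8: i≥r, start 0; Z[8]=0
i=9: i≥r, start 0; Z[9]=2 scan→box=[9,11)
i=10: min(r-i=1, Z[1]=0)=0; Z[10]=0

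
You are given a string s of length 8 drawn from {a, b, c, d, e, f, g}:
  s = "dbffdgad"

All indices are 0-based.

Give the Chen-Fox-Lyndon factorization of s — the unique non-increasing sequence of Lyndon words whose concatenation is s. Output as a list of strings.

["d", "bffdg", "ad"]

emit factor 1: 'd' (i=0, period=1)
emit factor 2: 'bffdg' (i=1, period=5)
emit factor 3: 'ad' (i=6, period=2)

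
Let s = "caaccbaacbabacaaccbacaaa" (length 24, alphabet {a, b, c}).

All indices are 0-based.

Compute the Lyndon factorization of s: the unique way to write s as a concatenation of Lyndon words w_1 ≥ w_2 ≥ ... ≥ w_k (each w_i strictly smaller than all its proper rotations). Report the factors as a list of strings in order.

["c", "aaccb", "aacbabacaaccbac", "a", "a", "a"]

emit factor 1: 'c' (i=0, period=1)
emit factor 2: 'aaccb' (i=1, period=5)
emit factor 3: 'aacbabacaaccbac' (i=6, period=15)
emit factor 4: 'a' (i=21, period=1)
emit factor 5: 'a' (i=22, period=1)
emit factor 6: 'a' (i=23, period=1)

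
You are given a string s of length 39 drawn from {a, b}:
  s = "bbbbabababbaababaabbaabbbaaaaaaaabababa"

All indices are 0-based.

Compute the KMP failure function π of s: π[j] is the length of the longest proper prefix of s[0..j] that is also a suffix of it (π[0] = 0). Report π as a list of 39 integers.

[0, 1, 2, 3, 0, 1, 0, 1, 0, 1, 2, 0, 0, 1, 0, 1, 0, 0, 1, 2, 0, 0, 1, 2, 3, 0, 0, 0, 0, 0, 0, 0, 0, 1, 0, 1, 0, 1, 0]

π[0] = 0
j=1 s[j]='b': π[1]=1 (border 'b')
j=2 s[j]='b': π[2]=2 (border 'bb')
j=3 s[j]='b': π[3]=3 (border 'bbb')
j=4 s[j]='a': k: 3→2→1→0; π[4]=0 (border '')
j=5 s[j]='b': π[5]=1 (border 'b')
j=6 s[j]='a': k: 1→0; π[6]=0 (border '')
j=7 s[j]='b': π[7]=1 (border 'b')
j=8 s[j]='a': k: 1→0; π[8]=0 (border '')
j=9 s[j]='b': π[9]=1 (border 'b')
j=10 s[j]='b': π[10]=2 (border 'bb')
j=11 s[j]='a': k: 2→1→0; π[11]=0 (border '')
j=12 s[j]='a': π[12]=0 (border '')
j=13 s[j]='b': π[13]=1 (border 'b')
j=14 s[j]='a': k: 1→0; π[14]=0 (border '')
j=15 s[j]='b': π[15]=1 (border 'b')
j=16 s[j]='a': k: 1→0; π[16]=0 (border '')
j=17 s[j]='a': π[17]=0 (border '')
j=18 s[j]='b': π[18]=1 (border 'b')
j=19 s[j]='b': π[19]=2 (border 'bb')
j=20 s[j]='a': k: 2→1→0; π[20]=0 (border '')
j=21 s[j]='a': π[21]=0 (border '')
j=22 s[j]='b': π[22]=1 (border 'b')
j=23 s[j]='b': π[23]=2 (border 'bb')
j=24 s[j]='b': π[24]=3 (border 'bbb')
j=25 s[j]='a': k: 3→2→1→0; π[25]=0 (border '')
j=26 s[j]='a': π[26]=0 (border '')
j=27 s[j]='a': π[27]=0 (border '')
j=28 s[j]='a': π[28]=0 (border '')
j=29 s[j]='a': π[29]=0 (border '')
j=30 s[j]='a': π[30]=0 (border '')
j=31 s[j]='a': π[31]=0 (border '')
j=32 s[j]='a': π[32]=0 (border '')
j=33 s[j]='b': π[33]=1 (border 'b')
j=34 s[j]='a': k: 1→0; π[34]=0 (border '')
j=35 s[j]='b': π[35]=1 (border 'b')
j=36 s[j]='a': k: 1→0; π[36]=0 (border '')
j=37 s[j]='b': π[37]=1 (border 'b')
j=38 s[j]='a': k: 1→0; π[38]=0 (border '')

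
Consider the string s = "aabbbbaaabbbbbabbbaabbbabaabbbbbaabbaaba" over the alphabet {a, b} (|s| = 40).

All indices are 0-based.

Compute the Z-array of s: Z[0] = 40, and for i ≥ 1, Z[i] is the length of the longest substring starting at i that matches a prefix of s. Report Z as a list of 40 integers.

[40, 1, 0, 0, 0, 0, 2, 6, 1, 0, 0, 0, 0, 0, 1, 0, 0, 0, 5, 1, 0, 0, 0, 1, 0, 6, 1, 0, 0, 0, 0, 0, 4, 1, 0, 0, 3, 1, 0, 1]

Z[0]=40
i=1: outside box; Z[1]=1 grow→box=[1,2)
i=2: outside box; Z[2]=0
i=3: outside box; Z[3]=0
i=4: outside box; Z[4]=0
i=5: outside box; Z[5]=0
i=6: outside box; Z[6]=2 grow→box=[6,8)
i=7: min(r-i=1, Z[1]=1)=1; Z[7]=6 grow→box=[7,13)
i=8: min(r-i=5, Z[1]=1)=1; Z[8]=1
i=9: min(r-i=4, Z[2]=0)=0; Z[9]=0
i=10: min(r-i=3, Z[3]=0)=0; Z[10]=0
i=11: min(r-i=2, Z[4]=0)=0; Z[11]=0
i=12: min(r-i=1, Z[5]=0)=0; Z[12]=0
i=13: outside box; Z[13]=0
i=14: outside box; Z[14]=1 grow→box=[14,15)
i=15: outside box; Z[15]=0
i=16: outside box; Z[16]=0
i=17: outside box; Z[17]=0
i=18: outside box; Z[18]=5 grow→box=[18,23)
i=19: min(r-i=4, Z[1]=1)=1; Z[19]=1
i=20: min(r-i=3, Z[2]=0)=0; Z[20]=0
i=21: min(r-i=2, Z[3]=0)=0; Z[21]=0
i=22: min(r-i=1, Z[4]=0)=0; Z[22]=0
i=23: outside box; Z[23]=1 grow→box=[23,24)
i=24: outside box; Z[24]=0
i=25: outside box; Z[25]=6 grow→box=[25,31)
i=26: min(r-i=5, Z[1]=1)=1; Z[26]=1
i=27: min(r-i=4, Z[2]=0)=0; Z[27]=0
i=28: min(r-i=3, Z[3]=0)=0; Z[28]=0
i=29: min(r-i=2, Z[4]=0)=0; Z[29]=0
i=30: min(r-i=1, Z[5]=0)=0; Z[30]=0
i=31: outside box; Z[31]=0
i=32: outside box; Z[32]=4 grow→box=[32,36)
i=33: min(r-i=3, Z[1]=1)=1; Z[33]=1
i=34: min(r-i=2, Z[2]=0)=0; Z[34]=0
i=35: min(r-i=1, Z[3]=0)=0; Z[35]=0
i=36: outside box; Z[36]=3 grow→box=[36,39)
i=37: min(r-i=2, Z[1]=1)=1; Z[37]=1
i=38: min(r-i=1, Z[2]=0)=0; Z[38]=0
i=39: outside box; Z[39]=1 grow→box=[39,40)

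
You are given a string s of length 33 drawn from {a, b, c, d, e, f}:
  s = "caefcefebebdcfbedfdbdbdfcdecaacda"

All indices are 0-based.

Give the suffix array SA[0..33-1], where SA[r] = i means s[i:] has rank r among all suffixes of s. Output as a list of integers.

rank→(start, suffix):
  0 → (32, 'a')
  1 → (28, 'aacda')
  2 → (29, 'acda')
  3 → (1, 'aefcefebebdcfbedfdbdbdfcdecaacda')
  4 → (19, 'bdbdfcdecaacda')
  5 → (10, 'bdcfbedfdbdbdfcdecaacda')
  6 → (21, 'bdfcdecaacda')
  7 → (8, 'bebdcfbedfdbdbdfcdecaacda')
  8 → (14, 'bedfdbdbdfcdecaacda')
  9 → (27, 'caacda')
  10 → (0, 'caefcefebebdcfbedfdbdbdfcdecaacda')
  11 → (30, 'cda')
  12 → (24, 'cdecaacda')
  13 → (4, 'cefebebdcfbedfdbdbdfcdecaacda')
  14 → (12, 'cfbedfdbdbdfcdecaacda')
  15 → (31, 'da')
  16 → (18, 'dbdbdfcdecaacda')
  17 → (20, 'dbdfcdecaacda')
  18 → (11, 'dcfbedfdbdbdfcdecaacda')
  19 → (25, 'decaacda')
  20 → (22, 'dfcdecaacda')
  21 → (16, 'dfdbdbdfcdecaacda')
  22 → (9, 'ebdcfbedfdbdbdfcdecaacda')
  23 → (7, 'ebebdcfbedfdbdbdfcdecaacda')
  24 → (26, 'ecaacda')
  25 → (15, 'edfdbdbdfcdecaacda')
  26 → (2, 'efcefebebdcfbedfdbdbdfcdecaacda')
  27 → (5, 'efebebdcfbedfdbdbdfcdecaacda')
  28 → (13, 'fbedfdbdbdfcdecaacda')
  29 → (23, 'fcdecaacda')
  30 → (3, 'fcefebebdcfbedfdbdbdfcdecaacda')
  31 → (17, 'fdbdbdfcdecaacda')
  32 → (6, 'febebdcfbedfdbdbdfcdecaacda')

[32, 28, 29, 1, 19, 10, 21, 8, 14, 27, 0, 30, 24, 4, 12, 31, 18, 20, 11, 25, 22, 16, 9, 7, 26, 15, 2, 5, 13, 23, 3, 17, 6]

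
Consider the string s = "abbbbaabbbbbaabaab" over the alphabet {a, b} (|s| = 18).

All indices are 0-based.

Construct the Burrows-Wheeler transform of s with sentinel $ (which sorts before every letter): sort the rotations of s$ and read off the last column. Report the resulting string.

bbbbaa$aaabbbbbbbaa

rank  rotation             last
    0  $abbbbaabbbbbaabaab  b
    1  aab$abbbbaabbbbbaab  b
    2  aabaab$abbbbaabbbbb  b
    3  aabbbbbaabaab$abbbb  b
    4  ab$abbbbaabbbbbaaba  a
    5  abaab$abbbbaabbbbba  a
    6  abbbbaabbbbbaabaab$  $
    7  abbbbbaabaab$abbbba  a
    8  b$abbbbaabbbbbaabaa  a
    9  baab$abbbbaabbbbbaa  a
   10  baabaab$abbbbaabbbb  b
   11  baabbbbbaabaab$abbb  b
   12  bbaabaab$abbbbaabbb  b
   13  bbaabbbbbaabaab$abb  b
   14  bbbaabaab$abbbbaabb  b
   15  bbbaabbbbbaabaab$ab  b
   16  bbbbaabaab$abbbbaab  b
   17  bbbbaabbbbbaabaab$a  a
   18  bbbbbaabaab$abbbbaa  a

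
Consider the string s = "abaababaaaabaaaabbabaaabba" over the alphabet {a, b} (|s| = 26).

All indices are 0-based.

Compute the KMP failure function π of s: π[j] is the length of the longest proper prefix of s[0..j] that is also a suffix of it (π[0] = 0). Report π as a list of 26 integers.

[0, 0, 1, 1, 2, 3, 2, 3, 4, 1, 1, 2, 3, 4, 1, 1, 2, 0, 1, 2, 3, 4, 1, 2, 0, 1]

π[0] = 0
j=1 s[j]='b': π[1]=0 (border '')
j=2 s[j]='a': π[2]=1 (border 'a')
j=3 s[j]='a': k: 1→0; π[3]=1 (border 'a')
j=4 s[j]='b': π[4]=2 (border 'ab')
j=5 s[j]='a': π[5]=3 (border 'aba')
j=6 s[j]='b': k: 3→1; π[6]=2 (border 'ab')
j=7 s[j]='a': π[7]=3 (border 'aba')
j=8 s[j]='a': π[8]=4 (border 'abaa')
j=9 s[j]='a': k: 4→1→0; π[9]=1 (border 'a')
j=10 s[j]='a': k: 1→0; π[10]=1 (border 'a')
j=11 s[j]='b': π[11]=2 (border 'ab')
j=12 s[j]='a': π[12]=3 (border 'aba')
j=13 s[j]='a': π[13]=4 (border 'abaa')
j=14 s[j]='a': k: 4→1→0; π[14]=1 (border 'a')
j=15 s[j]='a': k: 1→0; π[15]=1 (border 'a')
j=16 s[j]='b': π[16]=2 (border 'ab')
j=17 s[j]='b': k: 2→0; π[17]=0 (border '')
j=18 s[j]='a': π[18]=1 (border 'a')
j=19 s[j]='b': π[19]=2 (border 'ab')
j=20 s[j]='a': π[20]=3 (border 'aba')
j=21 s[j]='a': π[21]=4 (border 'abaa')
j=22 s[j]='a': k: 4→1→0; π[22]=1 (border 'a')
j=23 s[j]='b': π[23]=2 (border 'ab')
j=24 s[j]='b': k: 2→0; π[24]=0 (border '')
j=25 s[j]='a': π[25]=1 (border 'a')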